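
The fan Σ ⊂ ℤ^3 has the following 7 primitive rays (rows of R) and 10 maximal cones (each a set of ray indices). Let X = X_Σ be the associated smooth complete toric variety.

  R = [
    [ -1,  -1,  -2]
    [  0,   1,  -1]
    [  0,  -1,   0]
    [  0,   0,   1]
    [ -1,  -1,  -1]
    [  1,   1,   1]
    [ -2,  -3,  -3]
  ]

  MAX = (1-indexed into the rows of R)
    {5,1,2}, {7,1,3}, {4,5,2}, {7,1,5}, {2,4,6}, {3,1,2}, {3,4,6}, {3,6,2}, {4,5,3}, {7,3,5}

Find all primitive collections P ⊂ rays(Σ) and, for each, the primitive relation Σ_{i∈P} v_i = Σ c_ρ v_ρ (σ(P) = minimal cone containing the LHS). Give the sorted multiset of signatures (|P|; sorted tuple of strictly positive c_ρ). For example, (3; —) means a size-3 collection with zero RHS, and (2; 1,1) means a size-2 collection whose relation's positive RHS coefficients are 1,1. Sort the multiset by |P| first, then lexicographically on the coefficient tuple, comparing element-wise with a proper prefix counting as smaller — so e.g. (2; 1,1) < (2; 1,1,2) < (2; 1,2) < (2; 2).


Minimal non-faces — 9 found among 7 rays, 10 max cones:

  P = {5,6}:  v_{5} + v_{6} = 0  so sig = (2; —)
  P = {1,4}:  v_{1} + v_{4} = v_{5}  so sig = (2; 1)
  P = {1,6}:  v_{1} + v_{6} = v_{2} + v_{3}  so sig = (2; 1,1)
  P = {6,7}:  v_{6} + v_{7} = v_{1} + v_{3}  so sig = (2; 1,1)
  P = {4,7}:  v_{4} + v_{7} = v_{3} + 2·v_{5}  so sig = (2; 1,2)
  P = {2,7}:  v_{2} + v_{7} = 2·v_{1}  so sig = (2; 2)
  P = {2,3,4}:  v_{2} + v_{3} + v_{4} = 0  so sig = (3; —)
  P = {1,3,5}:  v_{1} + v_{3} + v_{5} = v_{7}  so sig = (3; 1)
  P = {2,3,5}:  v_{2} + v_{3} + v_{5} = v_{1}  so sig = (3; 1)

Hence PRS(X_Σ) =
[(2; —), (2; 1), (2; 1,1), (2; 1,1), (2; 1,2), (2; 2), (3; —), (3; 1), (3; 1)]


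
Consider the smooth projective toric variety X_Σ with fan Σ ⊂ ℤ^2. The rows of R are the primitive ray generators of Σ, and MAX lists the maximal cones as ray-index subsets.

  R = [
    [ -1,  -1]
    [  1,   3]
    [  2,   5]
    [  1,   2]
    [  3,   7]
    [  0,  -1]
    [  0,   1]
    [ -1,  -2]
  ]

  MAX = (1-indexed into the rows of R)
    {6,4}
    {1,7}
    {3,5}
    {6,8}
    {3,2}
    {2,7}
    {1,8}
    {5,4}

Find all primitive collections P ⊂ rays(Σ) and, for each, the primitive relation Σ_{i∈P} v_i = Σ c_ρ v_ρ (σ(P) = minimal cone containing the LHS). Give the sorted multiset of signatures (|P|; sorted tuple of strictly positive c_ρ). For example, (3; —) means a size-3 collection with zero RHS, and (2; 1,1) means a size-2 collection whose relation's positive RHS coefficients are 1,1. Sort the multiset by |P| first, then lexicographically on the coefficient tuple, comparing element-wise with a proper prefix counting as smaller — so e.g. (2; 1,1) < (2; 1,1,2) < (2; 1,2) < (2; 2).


Primitive collections (20):

  P = {4,8}:  v_{4} + v_{8} = 0  ⟹  sig = (2; —)
  P = {6,7}:  v_{6} + v_{7} = 0  ⟹  sig = (2; —)
  P = {1,4}:  v_{1} + v_{4} = v_{7}  ⟹  sig = (2; 1)
  P = {1,6}:  v_{1} + v_{6} = v_{8}  ⟹  sig = (2; 1)
  P = {2,4}:  v_{2} + v_{4} = v_{3}  ⟹  sig = (2; 1)
  P = {2,6}:  v_{2} + v_{6} = v_{4}  ⟹  sig = (2; 1)
  P = {2,8}:  v_{2} + v_{8} = v_{7}  ⟹  sig = (2; 1)
  P = {3,4}:  v_{3} + v_{4} = v_{5}  ⟹  sig = (2; 1)
  P = {3,8}:  v_{3} + v_{8} = v_{2}  ⟹  sig = (2; 1)
  P = {4,7}:  v_{4} + v_{7} = v_{2}  ⟹  sig = (2; 1)
  P = {5,8}:  v_{5} + v_{8} = v_{3}  ⟹  sig = (2; 1)
  P = {7,8}:  v_{7} + v_{8} = v_{1}  ⟹  sig = (2; 1)
  P = {1,3}:  v_{1} + v_{3} = v_{2} + v_{7}  ⟹  sig = (2; 1,1)
  P = {5,7}:  v_{5} + v_{7} = v_{2} + v_{3}  ⟹  sig = (2; 1,1)
  P = {1,2}:  v_{1} + v_{2} = 2·v_{7}  ⟹  sig = (2; 2)
  P = {1,5}:  v_{1} + v_{5} = 2·v_{2}  ⟹  sig = (2; 2)
  P = {2,5}:  v_{2} + v_{5} = 2·v_{3}  ⟹  sig = (2; 2)
  P = {3,6}:  v_{3} + v_{6} = 2·v_{4}  ⟹  sig = (2; 2)
  P = {3,7}:  v_{3} + v_{7} = 2·v_{2}  ⟹  sig = (2; 2)
  P = {5,6}:  v_{5} + v_{6} = 3·v_{4}  ⟹  sig = (2; 3)

Sorted signature multiset PRS(X):
    |P|=2: 20 collections, coeffs (), (), (1), (1), (1), (1), (1), (1), (1), (1), (1), (1), (1,1), (1,1), (2), (2), (2), (2), (2), (3)


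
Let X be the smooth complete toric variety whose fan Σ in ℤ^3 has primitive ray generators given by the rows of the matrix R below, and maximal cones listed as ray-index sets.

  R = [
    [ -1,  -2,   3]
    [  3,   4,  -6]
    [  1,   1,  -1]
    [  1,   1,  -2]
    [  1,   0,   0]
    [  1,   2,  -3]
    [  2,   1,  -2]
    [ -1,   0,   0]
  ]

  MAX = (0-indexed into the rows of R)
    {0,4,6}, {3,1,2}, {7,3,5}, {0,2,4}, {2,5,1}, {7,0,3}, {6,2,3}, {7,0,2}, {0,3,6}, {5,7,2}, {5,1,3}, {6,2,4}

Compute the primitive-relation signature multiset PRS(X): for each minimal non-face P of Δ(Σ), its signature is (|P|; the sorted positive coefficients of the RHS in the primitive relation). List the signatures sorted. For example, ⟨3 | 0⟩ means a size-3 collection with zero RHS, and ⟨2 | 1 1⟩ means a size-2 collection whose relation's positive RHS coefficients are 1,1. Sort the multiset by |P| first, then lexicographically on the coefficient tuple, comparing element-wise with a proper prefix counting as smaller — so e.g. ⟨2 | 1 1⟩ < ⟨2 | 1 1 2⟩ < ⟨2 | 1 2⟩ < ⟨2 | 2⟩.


14 collections generate NE(X_Σ); each relation:

  • {0,5}:  v_{0} + v_{5} = 0  ⇒ sig = ⟨2 | 0⟩
  • {4,7}:  v_{4} + v_{7} = 0  ⇒ sig = ⟨2 | 0⟩
  • {3,4}:  v_{3} + v_{4} = v_{6}  ⇒ sig = ⟨2 | 1⟩
  • {6,7}:  v_{6} + v_{7} = v_{3}  ⇒ sig = ⟨2 | 1⟩
  • {0,1}:  v_{0} + v_{1} = v_{2} + v_{3}  ⇒ sig = ⟨2 | 1 1⟩
  • {4,5}:  v_{4} + v_{5} = v_{2} + v_{3}  ⇒ sig = ⟨2 | 1 1⟩
  • {5,6}:  v_{5} + v_{6} = v_{2} + 2·v_{3}  ⇒ sig = ⟨2 | 1 2⟩
  • {1,7}:  v_{1} + v_{7} = 2·v_{5}  ⇒ sig = ⟨2 | 2⟩
  • {1,4}:  v_{1} + v_{4} = 2·v_{2} + 2·v_{3}  ⇒ sig = ⟨2 | 2 2⟩
  • {1,6}:  v_{1} + v_{6} = 2·v_{2} + 3·v_{3}  ⇒ sig = ⟨2 | 2 3⟩
  • {0,2,3}:  v_{0} + v_{2} + v_{3} = v_{4}  ⇒ sig = ⟨3 | 1⟩
  • {2,3,5}:  v_{2} + v_{3} + v_{5} = v_{1}  ⇒ sig = ⟨3 | 1⟩
  • {2,3,7}:  v_{2} + v_{3} + v_{7} = v_{5}  ⇒ sig = ⟨3 | 1⟩
  • {0,2,6}:  v_{0} + v_{2} + v_{6} = 2·v_{4}  ⇒ sig = ⟨3 | 2⟩

Sorted signature multiset PRS(X):
{ ⟨2 | 0⟩ ×2,  ⟨2 | 1⟩ ×2,  ⟨2 | 1 1⟩ ×2,  ⟨2 | 1 2⟩,  ⟨2 | 2⟩,  ⟨2 | 2 2⟩,  ⟨2 | 2 3⟩,  ⟨3 | 1⟩ ×3,  ⟨3 | 2⟩ }


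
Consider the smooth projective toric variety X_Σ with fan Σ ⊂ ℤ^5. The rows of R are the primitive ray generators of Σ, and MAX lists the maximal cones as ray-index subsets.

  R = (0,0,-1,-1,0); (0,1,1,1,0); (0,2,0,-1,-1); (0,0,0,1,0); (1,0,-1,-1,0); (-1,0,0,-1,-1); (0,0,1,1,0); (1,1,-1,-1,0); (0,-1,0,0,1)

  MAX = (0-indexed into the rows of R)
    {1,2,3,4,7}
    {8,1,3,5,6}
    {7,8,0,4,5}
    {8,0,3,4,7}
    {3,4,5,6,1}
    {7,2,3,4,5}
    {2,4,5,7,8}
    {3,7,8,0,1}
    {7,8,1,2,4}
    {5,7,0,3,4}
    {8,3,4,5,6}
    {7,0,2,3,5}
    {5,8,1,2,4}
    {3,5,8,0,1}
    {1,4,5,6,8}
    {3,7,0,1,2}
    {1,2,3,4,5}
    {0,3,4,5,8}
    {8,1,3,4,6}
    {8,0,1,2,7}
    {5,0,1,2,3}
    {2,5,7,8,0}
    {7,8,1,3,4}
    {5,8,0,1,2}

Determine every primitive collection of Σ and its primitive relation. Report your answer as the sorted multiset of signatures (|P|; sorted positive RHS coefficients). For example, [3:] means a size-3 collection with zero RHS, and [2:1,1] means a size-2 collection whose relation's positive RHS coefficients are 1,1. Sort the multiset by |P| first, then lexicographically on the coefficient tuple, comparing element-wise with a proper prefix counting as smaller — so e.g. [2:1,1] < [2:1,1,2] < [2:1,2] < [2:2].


9 collections generate NE(X_Σ); each relation:

  P={0,6}:  v_{0} + v_{6} = 0  so sig = [2:]
  P={6,7}:  v_{6} + v_{7} = v_{1} + v_{4}  so sig = [2:1,1]
  P={2,6}:  v_{2} + v_{6} = 2·v_{1} + v_{4} + v_{5}  so sig = [2:1,1,2]
  P={0,1,4}:  v_{0} + v_{1} + v_{4} = v_{7}  so sig = [3:1]
  P={1,5,7}:  v_{1} + v_{5} + v_{7} = v_{2}  so sig = [3:1]
  P={2,3,8}:  v_{2} + v_{3} + v_{8} = v_{0} + v_{1}  so sig = [3:1,1]
  P={0,2,4}:  v_{0} + v_{2} + v_{4} = v_{5} + 2·v_{7}  so sig = [3:1,2]
  P={3,5,7,8}:  v_{3} + v_{5} + v_{7} + v_{8} = v_{0}  so sig = [4:1]
  P={1,3,4,5,8}:  v_{1} + v_{3} + v_{4} + v_{5} + v_{8} = 0  so sig = [5:]

so the primitive-relation signature multiset is
{ [2:],  [2:1,1],  [2:1,1,2],  [3:1] ×2,  [3:1,1],  [3:1,2],  [4:1],  [5:] }


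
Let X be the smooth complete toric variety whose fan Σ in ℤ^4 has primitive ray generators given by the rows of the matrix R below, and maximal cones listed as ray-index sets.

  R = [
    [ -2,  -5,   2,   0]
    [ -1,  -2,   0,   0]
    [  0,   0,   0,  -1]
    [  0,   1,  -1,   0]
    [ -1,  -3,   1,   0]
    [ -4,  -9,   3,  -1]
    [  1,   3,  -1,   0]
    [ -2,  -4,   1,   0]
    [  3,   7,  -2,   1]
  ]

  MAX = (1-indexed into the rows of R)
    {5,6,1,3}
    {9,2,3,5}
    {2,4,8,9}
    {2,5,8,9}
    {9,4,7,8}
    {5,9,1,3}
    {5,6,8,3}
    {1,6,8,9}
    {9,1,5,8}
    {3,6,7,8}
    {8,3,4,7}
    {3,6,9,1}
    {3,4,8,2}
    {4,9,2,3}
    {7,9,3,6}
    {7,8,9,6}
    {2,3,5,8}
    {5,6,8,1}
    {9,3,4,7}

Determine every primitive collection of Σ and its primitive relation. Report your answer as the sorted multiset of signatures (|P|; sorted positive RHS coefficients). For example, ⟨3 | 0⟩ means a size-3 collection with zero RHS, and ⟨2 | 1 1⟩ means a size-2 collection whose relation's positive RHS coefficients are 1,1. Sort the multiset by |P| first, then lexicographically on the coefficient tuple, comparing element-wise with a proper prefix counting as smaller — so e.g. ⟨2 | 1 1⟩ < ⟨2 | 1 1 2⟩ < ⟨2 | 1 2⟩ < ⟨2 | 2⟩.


Σ has 11 primitive collections:

  {5,7}:  v_{5} + v_{7} = 0 — sig = ⟨2 | 0⟩
  {1,4}:  v_{1} + v_{4} = v_{8} — sig = ⟨2 | 1⟩
  {2,7}:  v_{2} + v_{7} = v_{4} — sig = ⟨2 | 1⟩
  {4,5}:  v_{4} + v_{5} = v_{2} — sig = ⟨2 | 1⟩
  {1,2}:  v_{1} + v_{2} = v_{5} + v_{8} — sig = ⟨2 | 1 1⟩
  {1,7}:  v_{1} + v_{7} = v_{6} + v_{9} — sig = ⟨2 | 1 1⟩
  {2,6}:  v_{2} + v_{6} = v_{3} + v_{5} + 2·v_{8} — sig = ⟨2 | 1 1 2⟩
  {4,6}:  v_{4} + v_{6} = v_{3} + 2·v_{8} — sig = ⟨2 | 1 2⟩
  {1,3,8}:  v_{1} + v_{3} + v_{8} = v_{6} — sig = ⟨3 | 1⟩
  {3,8,9}:  v_{3} + v_{8} + v_{9} = v_{7} — sig = ⟨3 | 1⟩
  {5,6,9}:  v_{5} + v_{6} + v_{9} = v_{1} — sig = ⟨3 | 1⟩

Sorted signature multiset PRS(X):
[⟨2 | 0⟩, ⟨2 | 1⟩, ⟨2 | 1⟩, ⟨2 | 1⟩, ⟨2 | 1 1⟩, ⟨2 | 1 1⟩, ⟨2 | 1 1 2⟩, ⟨2 | 1 2⟩, ⟨3 | 1⟩, ⟨3 | 1⟩, ⟨3 | 1⟩]


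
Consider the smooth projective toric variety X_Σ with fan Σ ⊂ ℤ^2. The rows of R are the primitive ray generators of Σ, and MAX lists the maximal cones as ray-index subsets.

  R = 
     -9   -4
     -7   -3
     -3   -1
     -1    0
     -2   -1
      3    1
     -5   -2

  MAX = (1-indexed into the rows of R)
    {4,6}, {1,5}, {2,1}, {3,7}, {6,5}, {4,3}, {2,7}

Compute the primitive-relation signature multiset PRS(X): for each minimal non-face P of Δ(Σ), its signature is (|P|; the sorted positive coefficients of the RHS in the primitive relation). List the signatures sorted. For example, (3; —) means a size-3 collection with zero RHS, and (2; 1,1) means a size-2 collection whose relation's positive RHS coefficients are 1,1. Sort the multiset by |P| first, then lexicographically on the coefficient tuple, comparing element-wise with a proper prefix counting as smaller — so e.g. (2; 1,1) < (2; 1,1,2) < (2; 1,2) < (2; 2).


Δ(Σ) — 7 vertices, 14 min non-faces:

  • {3,6}:  v_{3} + v_{6} = 0  ⟹  sig = (2; —)
  • {2,5}:  v_{2} + v_{5} = v_{1}  ⟹  sig = (2; 1)
  • {3,5}:  v_{3} + v_{5} = v_{7}  ⟹  sig = (2; 1)
  • {4,5}:  v_{4} + v_{5} = v_{3}  ⟹  sig = (2; 1)
  • {5,7}:  v_{5} + v_{7} = v_{2}  ⟹  sig = (2; 1)
  • {6,7}:  v_{6} + v_{7} = v_{5}  ⟹  sig = (2; 1)
  • {1,3}:  v_{1} + v_{3} = v_{2} + v_{7}  ⟹  sig = (2; 1,1)
  • {2,4}:  v_{2} + v_{4} = v_{3} + v_{7}  ⟹  sig = (2; 1,1)
  • {1,4}:  v_{1} + v_{4} = 2·v_{7}  ⟹  sig = (2; 2)
  • {1,7}:  v_{1} + v_{7} = 2·v_{2}  ⟹  sig = (2; 2)
  • {2,3}:  v_{2} + v_{3} = 2·v_{7}  ⟹  sig = (2; 2)
  • {2,6}:  v_{2} + v_{6} = 2·v_{5}  ⟹  sig = (2; 2)
  • {4,7}:  v_{4} + v_{7} = 2·v_{3}  ⟹  sig = (2; 2)
  • {1,6}:  v_{1} + v_{6} = 3·v_{5}  ⟹  sig = (2; 3)

Sorted signature multiset PRS(X):
    (2; —)
    (2; 1)
    (2; 1)
    (2; 1)
    (2; 1)
    (2; 1)
    (2; 1,1)
    (2; 1,1)
    (2; 2)
    (2; 2)
    (2; 2)
    (2; 2)
    (2; 2)
    (2; 3)


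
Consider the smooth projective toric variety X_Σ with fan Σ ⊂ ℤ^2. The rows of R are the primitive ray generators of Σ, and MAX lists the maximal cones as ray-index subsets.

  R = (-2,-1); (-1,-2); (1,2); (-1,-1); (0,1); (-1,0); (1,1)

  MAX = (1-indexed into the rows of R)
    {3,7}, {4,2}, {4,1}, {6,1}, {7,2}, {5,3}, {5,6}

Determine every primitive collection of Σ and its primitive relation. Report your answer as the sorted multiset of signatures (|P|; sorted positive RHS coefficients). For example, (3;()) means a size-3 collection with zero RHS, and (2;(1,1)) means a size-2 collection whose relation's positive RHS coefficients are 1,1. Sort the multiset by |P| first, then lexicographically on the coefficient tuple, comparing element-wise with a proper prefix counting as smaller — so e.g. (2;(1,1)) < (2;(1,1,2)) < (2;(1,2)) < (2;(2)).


|primitive collections| = 14. Relations:

  {2,3}:  v_{2} + v_{3} = 0  ⇒ sig = (2;())
  {4,7}:  v_{4} + v_{7} = 0  ⇒ sig = (2;())
  {1,7}:  v_{1} + v_{7} = v_{6}  ⇒ sig = (2;(1))
  {2,5}:  v_{2} + v_{5} = v_{4}  ⇒ sig = (2;(1))
  {3,4}:  v_{3} + v_{4} = v_{5}  ⇒ sig = (2;(1))
  {4,5}:  v_{4} + v_{5} = v_{6}  ⇒ sig = (2;(1))
  {4,6}:  v_{4} + v_{6} = v_{1}  ⇒ sig = (2;(1))
  {5,7}:  v_{5} + v_{7} = v_{3}  ⇒ sig = (2;(1))
  {6,7}:  v_{6} + v_{7} = v_{5}  ⇒ sig = (2;(1))
  {1,3}:  v_{1} + v_{3} = v_{5} + v_{6}  ⇒ sig = (2;(1,1))
  {1,5}:  v_{1} + v_{5} = 2·v_{6}  ⇒ sig = (2;(2))
  {2,6}:  v_{2} + v_{6} = 2·v_{4}  ⇒ sig = (2;(2))
  {3,6}:  v_{3} + v_{6} = 2·v_{5}  ⇒ sig = (2;(2))
  {1,2}:  v_{1} + v_{2} = 3·v_{4}  ⇒ sig = (2;(3))

Hence PRS(X_Σ) =
    |P|=2: 14 collections, coeffs (), (), (1), (1), (1), (1), (1), (1), (1), (1,1), (2), (2), (2), (3)


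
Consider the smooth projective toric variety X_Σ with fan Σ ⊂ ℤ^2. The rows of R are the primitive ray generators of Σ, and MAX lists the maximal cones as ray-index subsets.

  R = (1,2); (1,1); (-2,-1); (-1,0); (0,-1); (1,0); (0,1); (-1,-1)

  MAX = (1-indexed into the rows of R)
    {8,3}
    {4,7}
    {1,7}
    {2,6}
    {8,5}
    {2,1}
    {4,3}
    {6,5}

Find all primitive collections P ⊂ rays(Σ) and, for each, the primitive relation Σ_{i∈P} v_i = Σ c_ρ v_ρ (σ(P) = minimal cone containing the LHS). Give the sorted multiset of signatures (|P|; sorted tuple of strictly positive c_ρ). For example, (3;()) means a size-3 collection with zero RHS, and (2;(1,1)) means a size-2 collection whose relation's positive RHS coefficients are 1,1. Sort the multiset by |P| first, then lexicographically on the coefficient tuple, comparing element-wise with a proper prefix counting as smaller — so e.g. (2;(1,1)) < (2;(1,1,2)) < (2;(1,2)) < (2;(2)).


20 minimal non-faces of Δ(Σ) (on 8 rays):

  • {2,8}:  v_{2} + v_{8} = 0  so sig = (2;())
  • {4,6}:  v_{4} + v_{6} = 0  so sig = (2;())
  • {5,7}:  v_{5} + v_{7} = 0  so sig = (2;())
  • {1,5}:  v_{1} + v_{5} = v_{2}  so sig = (2;(1))
  • {1,8}:  v_{1} + v_{8} = v_{7}  so sig = (2;(1))
  • {2,3}:  v_{2} + v_{3} = v_{4}  so sig = (2;(1))
  • {2,4}:  v_{2} + v_{4} = v_{7}  so sig = (2;(1))
  • {2,5}:  v_{2} + v_{5} = v_{6}  so sig = (2;(1))
  • {2,7}:  v_{2} + v_{7} = v_{1}  so sig = (2;(1))
  • {3,6}:  v_{3} + v_{6} = v_{8}  so sig = (2;(1))
  • {4,5}:  v_{4} + v_{5} = v_{8}  so sig = (2;(1))
  • {4,8}:  v_{4} + v_{8} = v_{3}  so sig = (2;(1))
  • {6,7}:  v_{6} + v_{7} = v_{2}  so sig = (2;(1))
  • {6,8}:  v_{6} + v_{8} = v_{5}  so sig = (2;(1))
  • {7,8}:  v_{7} + v_{8} = v_{4}  so sig = (2;(1))
  • {1,3}:  v_{1} + v_{3} = v_{4} + v_{7}  so sig = (2;(1,1))
  • {1,4}:  v_{1} + v_{4} = 2·v_{7}  so sig = (2;(2))
  • {1,6}:  v_{1} + v_{6} = 2·v_{2}  so sig = (2;(2))
  • {3,5}:  v_{3} + v_{5} = 2·v_{8}  so sig = (2;(2))
  • {3,7}:  v_{3} + v_{7} = 2·v_{4}  so sig = (2;(2))

Signatures (|P|; sorted positive RHS coefficients), sorted:
    |P|=2: 20 collections, coeffs (), (), (), (1), (1), (1), (1), (1), (1), (1), (1), (1), (1), (1), (1), (1,1), (2), (2), (2), (2)


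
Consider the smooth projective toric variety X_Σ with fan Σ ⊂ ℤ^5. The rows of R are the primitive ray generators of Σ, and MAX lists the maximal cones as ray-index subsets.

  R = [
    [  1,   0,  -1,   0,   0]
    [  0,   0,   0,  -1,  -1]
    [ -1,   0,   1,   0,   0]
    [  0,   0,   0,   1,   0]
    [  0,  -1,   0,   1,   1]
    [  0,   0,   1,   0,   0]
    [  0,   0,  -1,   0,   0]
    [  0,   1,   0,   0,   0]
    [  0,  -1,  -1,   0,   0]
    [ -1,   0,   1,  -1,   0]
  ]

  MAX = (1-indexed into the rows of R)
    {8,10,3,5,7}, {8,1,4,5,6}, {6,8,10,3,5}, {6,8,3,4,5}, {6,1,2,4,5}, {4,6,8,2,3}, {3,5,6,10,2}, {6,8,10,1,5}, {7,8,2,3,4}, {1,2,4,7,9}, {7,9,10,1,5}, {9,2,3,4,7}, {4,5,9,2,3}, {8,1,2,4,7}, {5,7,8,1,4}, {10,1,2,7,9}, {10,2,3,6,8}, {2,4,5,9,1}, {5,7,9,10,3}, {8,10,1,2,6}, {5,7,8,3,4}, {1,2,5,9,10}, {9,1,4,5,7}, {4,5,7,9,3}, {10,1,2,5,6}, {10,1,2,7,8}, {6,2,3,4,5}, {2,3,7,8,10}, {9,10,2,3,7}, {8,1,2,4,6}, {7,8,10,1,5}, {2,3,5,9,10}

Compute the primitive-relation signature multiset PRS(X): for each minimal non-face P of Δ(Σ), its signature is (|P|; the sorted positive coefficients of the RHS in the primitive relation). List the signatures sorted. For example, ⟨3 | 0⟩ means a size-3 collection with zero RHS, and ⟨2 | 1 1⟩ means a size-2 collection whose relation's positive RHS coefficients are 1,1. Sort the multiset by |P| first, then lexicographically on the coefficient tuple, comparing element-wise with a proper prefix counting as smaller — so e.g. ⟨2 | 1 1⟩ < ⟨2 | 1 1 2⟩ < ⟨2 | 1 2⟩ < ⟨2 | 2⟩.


Minimal non-faces — 7 found among 10 rays, 32 max cones:

  • {1,3}:  v_{1} + v_{3} = 0  so sig = ⟨2 | 0⟩
  • {6,7}:  v_{6} + v_{7} = 0  so sig = ⟨2 | 0⟩
  • {4,10}:  v_{4} + v_{10} = v_{3}  so sig = ⟨2 | 1⟩
  • {8,9}:  v_{8} + v_{9} = v_{7}  so sig = ⟨2 | 1⟩
  • {6,9}:  v_{6} + v_{9} = v_{2} + v_{5}  so sig = ⟨2 | 1 1⟩
  • {2,5,8}:  v_{2} + v_{5} + v_{8} = 0  so sig = ⟨3 | 0⟩
  • {2,5,7}:  v_{2} + v_{5} + v_{7} = v_{9}  so sig = ⟨3 | 1⟩

so the primitive-relation signature multiset is
[⟨2 | 0⟩, ⟨2 | 0⟩, ⟨2 | 1⟩, ⟨2 | 1⟩, ⟨2 | 1 1⟩, ⟨3 | 0⟩, ⟨3 | 1⟩]


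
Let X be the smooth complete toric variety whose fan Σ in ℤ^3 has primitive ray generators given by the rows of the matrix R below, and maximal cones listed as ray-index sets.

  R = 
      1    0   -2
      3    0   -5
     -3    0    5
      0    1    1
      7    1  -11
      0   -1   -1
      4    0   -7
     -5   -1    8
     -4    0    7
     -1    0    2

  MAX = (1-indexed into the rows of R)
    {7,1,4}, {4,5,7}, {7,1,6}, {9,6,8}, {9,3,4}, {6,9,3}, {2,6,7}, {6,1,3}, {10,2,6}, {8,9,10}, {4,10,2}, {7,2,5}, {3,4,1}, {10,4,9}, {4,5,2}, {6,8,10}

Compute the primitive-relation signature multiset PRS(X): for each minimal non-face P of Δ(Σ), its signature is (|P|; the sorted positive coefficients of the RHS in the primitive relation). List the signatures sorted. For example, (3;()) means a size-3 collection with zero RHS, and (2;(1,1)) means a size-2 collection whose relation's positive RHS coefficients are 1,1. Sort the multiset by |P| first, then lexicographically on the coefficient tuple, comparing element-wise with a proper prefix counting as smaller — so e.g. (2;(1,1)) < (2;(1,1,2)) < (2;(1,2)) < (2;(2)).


Primitive collections (23):

  P={1,10}:  v_{1} + v_{10} = 0  →  sig = (2;())
  P={2,3}:  v_{2} + v_{3} = 0  →  sig = (2;())
  P={4,6}:  v_{4} + v_{6} = 0  →  sig = (2;())
  P={7,9}:  v_{7} + v_{9} = 0  →  sig = (2;())
  P={1,2}:  v_{1} + v_{2} = v_{7}  →  sig = (2;(1))
  P={1,9}:  v_{1} + v_{9} = v_{3}  →  sig = (2;(1))
  P={2,9}:  v_{2} + v_{9} = v_{10}  →  sig = (2;(1))
  P={3,7}:  v_{3} + v_{7} = v_{1}  →  sig = (2;(1))
  P={3,10}:  v_{3} + v_{10} = v_{9}  →  sig = (2;(1))
  P={7,10}:  v_{7} + v_{10} = v_{2}  →  sig = (2;(1))
  P={1,8}:  v_{1} + v_{8} = v_{6} + v_{9}  →  sig = (2;(1,1))
  P={3,5}:  v_{3} + v_{5} = v_{4} + v_{7}  →  sig = (2;(1,1))
  P={4,8}:  v_{4} + v_{8} = v_{9} + v_{10}  →  sig = (2;(1,1))
  P={5,6}:  v_{5} + v_{6} = v_{2} + v_{7}  →  sig = (2;(1,1))
  P={5,8}:  v_{5} + v_{8} = v_{2} + v_{10}  →  sig = (2;(1,1))
  P={5,9}:  v_{5} + v_{9} = v_{2} + v_{4}  →  sig = (2;(1,1))
  P={7,8}:  v_{7} + v_{8} = v_{6} + v_{10}  →  sig = (2;(1,1))
  P={1,5}:  v_{1} + v_{5} = v_{4} + 2·v_{7}  →  sig = (2;(1,2))
  P={2,8}:  v_{2} + v_{8} = v_{6} + 2·v_{10}  →  sig = (2;(1,2))
  P={3,8}:  v_{3} + v_{8} = v_{6} + 2·v_{9}  →  sig = (2;(1,2))
  P={5,10}:  v_{5} + v_{10} = 2·v_{2} + v_{4}  →  sig = (2;(1,2))
  P={2,4,7}:  v_{2} + v_{4} + v_{7} = v_{5}  →  sig = (3;(1))
  P={6,9,10}:  v_{6} + v_{9} + v_{10} = v_{8}  →  sig = (3;(1))

Hence PRS(X_Σ) =
[(2;()), (2;()), (2;()), (2;()), (2;(1)), (2;(1)), (2;(1)), (2;(1)), (2;(1)), (2;(1)), (2;(1,1)), (2;(1,1)), (2;(1,1)), (2;(1,1)), (2;(1,1)), (2;(1,1)), (2;(1,1)), (2;(1,2)), (2;(1,2)), (2;(1,2)), (2;(1,2)), (3;(1)), (3;(1))]


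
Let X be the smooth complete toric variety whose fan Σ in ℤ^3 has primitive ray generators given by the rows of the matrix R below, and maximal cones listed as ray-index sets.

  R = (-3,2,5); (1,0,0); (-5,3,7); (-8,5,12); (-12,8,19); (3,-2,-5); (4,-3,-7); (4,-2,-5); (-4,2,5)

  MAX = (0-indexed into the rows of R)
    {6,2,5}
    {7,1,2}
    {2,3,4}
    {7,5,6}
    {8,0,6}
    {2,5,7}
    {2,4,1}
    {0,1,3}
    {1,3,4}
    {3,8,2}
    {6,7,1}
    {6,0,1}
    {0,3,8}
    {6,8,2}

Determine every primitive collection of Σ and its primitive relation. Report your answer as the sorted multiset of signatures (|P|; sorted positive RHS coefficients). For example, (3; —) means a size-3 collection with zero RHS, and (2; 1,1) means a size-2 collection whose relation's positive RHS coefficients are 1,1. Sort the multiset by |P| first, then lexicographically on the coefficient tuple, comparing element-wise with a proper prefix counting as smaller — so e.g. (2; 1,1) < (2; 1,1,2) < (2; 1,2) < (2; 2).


Primitive collections (18):

  {0,5}:  v_{0} + v_{5} = 0  ⟹  sig = (2; —)
  {7,8}:  v_{7} + v_{8} = 0  ⟹  sig = (2; —)
  {0,2}:  v_{0} + v_{2} = v_{3}  ⟹  sig = (2; 1)
  {0,7}:  v_{0} + v_{7} = v_{1}  ⟹  sig = (2; 1)
  {1,5}:  v_{1} + v_{5} = v_{7}  ⟹  sig = (2; 1)
  {1,8}:  v_{1} + v_{8} = v_{0}  ⟹  sig = (2; 1)
  {3,5}:  v_{3} + v_{5} = v_{2}  ⟹  sig = (2; 1)
  {3,6}:  v_{3} + v_{6} = v_{8}  ⟹  sig = (2; 1)
  {4,6}:  v_{4} + v_{6} = v_{3}  ⟹  sig = (2; 1)
  {3,7}:  v_{3} + v_{7} = v_{1} + v_{2}  ⟹  sig = (2; 1,1)
  {5,8}:  v_{5} + v_{8} = v_{2} + v_{6}  ⟹  sig = (2; 1,1)
  {0,4}:  v_{0} + v_{4} = v_{1} + 2·v_{3}  ⟹  sig = (2; 1,2)
  {4,5}:  v_{4} + v_{5} = v_{1} + 2·v_{2}  ⟹  sig = (2; 1,2)
  {4,8}:  v_{4} + v_{8} = 2·v_{3}  ⟹  sig = (2; 2)
  {4,7}:  v_{4} + v_{7} = 2·v_{1} + 2·v_{2}  ⟹  sig = (2; 2,2)
  {1,2,6}:  v_{1} + v_{2} + v_{6} = 0  ⟹  sig = (3; —)
  {1,2,3}:  v_{1} + v_{2} + v_{3} = v_{4}  ⟹  sig = (3; 1)
  {2,6,7}:  v_{2} + v_{6} + v_{7} = v_{5}  ⟹  sig = (3; 1)

Signatures (|P|; sorted positive RHS coefficients), sorted:
    (2; —)
    (2; —)
    (2; 1)
    (2; 1)
    (2; 1)
    (2; 1)
    (2; 1)
    (2; 1)
    (2; 1)
    (2; 1,1)
    (2; 1,1)
    (2; 1,2)
    (2; 1,2)
    (2; 2)
    (2; 2,2)
    (3; —)
    (3; 1)
    (3; 1)


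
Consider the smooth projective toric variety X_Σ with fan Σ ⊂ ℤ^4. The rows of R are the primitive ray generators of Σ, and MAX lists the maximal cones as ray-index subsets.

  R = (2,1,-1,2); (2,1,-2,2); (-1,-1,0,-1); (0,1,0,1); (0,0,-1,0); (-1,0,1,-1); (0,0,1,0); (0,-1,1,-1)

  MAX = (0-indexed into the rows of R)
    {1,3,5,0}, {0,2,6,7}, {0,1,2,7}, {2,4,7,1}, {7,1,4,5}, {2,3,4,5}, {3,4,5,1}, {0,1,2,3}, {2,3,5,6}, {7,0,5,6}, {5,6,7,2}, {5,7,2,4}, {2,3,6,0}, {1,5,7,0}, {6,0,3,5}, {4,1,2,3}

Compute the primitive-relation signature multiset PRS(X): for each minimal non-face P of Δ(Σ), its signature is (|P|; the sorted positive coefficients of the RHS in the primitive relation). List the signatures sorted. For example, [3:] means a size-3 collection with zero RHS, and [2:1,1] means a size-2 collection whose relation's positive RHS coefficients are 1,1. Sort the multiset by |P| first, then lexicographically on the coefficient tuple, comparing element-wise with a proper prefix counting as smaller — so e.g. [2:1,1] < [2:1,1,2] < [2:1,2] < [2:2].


6 minimal non-faces of Δ(Σ) (on 8 rays):

  {4,6}:  v_{4} + v_{6} = 0  ⟹  sig = [2:]
  {0,4}:  v_{0} + v_{4} = v_{1}  ⟹  sig = [2:1]
  {1,6}:  v_{1} + v_{6} = v_{0}  ⟹  sig = [2:1]
  {3,7}:  v_{3} + v_{7} = v_{6}  ⟹  sig = [2:1]
  {0,2,5}:  v_{0} + v_{2} + v_{5} = 0  ⟹  sig = [3:]
  {1,2,5}:  v_{1} + v_{2} + v_{5} = v_{4}  ⟹  sig = [3:1]

Signatures (|P|; sorted positive RHS coefficients), sorted:
    [2:]
    [2:1]
    [2:1]
    [2:1]
    [3:]
    [3:1]


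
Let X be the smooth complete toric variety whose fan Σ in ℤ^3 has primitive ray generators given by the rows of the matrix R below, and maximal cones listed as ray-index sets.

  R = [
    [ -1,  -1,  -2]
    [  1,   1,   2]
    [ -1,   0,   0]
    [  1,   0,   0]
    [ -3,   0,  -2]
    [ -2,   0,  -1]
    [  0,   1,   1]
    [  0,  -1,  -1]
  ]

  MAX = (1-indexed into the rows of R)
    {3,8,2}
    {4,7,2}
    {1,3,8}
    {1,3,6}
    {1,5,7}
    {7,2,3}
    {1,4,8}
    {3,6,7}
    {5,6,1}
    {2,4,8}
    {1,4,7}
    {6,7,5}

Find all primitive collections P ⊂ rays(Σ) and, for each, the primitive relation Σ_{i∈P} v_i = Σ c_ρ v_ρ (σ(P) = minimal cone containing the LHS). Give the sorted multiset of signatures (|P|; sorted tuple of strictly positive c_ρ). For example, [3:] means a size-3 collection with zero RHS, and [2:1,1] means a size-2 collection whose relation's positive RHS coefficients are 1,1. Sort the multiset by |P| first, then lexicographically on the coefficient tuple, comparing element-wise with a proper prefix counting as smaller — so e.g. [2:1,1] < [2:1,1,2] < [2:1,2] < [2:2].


Δ(Σ) — 8 vertices, 12 min non-faces:

  P = {1,2}:  v_{1} + v_{2} = 0  so sig = [2:]
  P = {3,4}:  v_{3} + v_{4} = 0  so sig = [2:]
  P = {7,8}:  v_{7} + v_{8} = 0  so sig = [2:]
  P = {2,5}:  v_{2} + v_{5} = v_{6} + v_{7}  so sig = [2:1,1]
  P = {2,6}:  v_{2} + v_{6} = v_{3} + v_{7}  so sig = [2:1,1]
  P = {4,6}:  v_{4} + v_{6} = v_{1} + v_{7}  so sig = [2:1,1]
  P = {5,8}:  v_{5} + v_{8} = v_{1} + v_{6}  so sig = [2:1,1]
  P = {6,8}:  v_{6} + v_{8} = v_{1} + v_{3}  so sig = [2:1,1]
  P = {3,5}:  v_{3} + v_{5} = 2·v_{6}  so sig = [2:2]
  P = {4,5}:  v_{4} + v_{5} = 2·v_{1} + 2·v_{7}  so sig = [2:2,2]
  P = {1,3,7}:  v_{1} + v_{3} + v_{7} = v_{6}  so sig = [3:1]
  P = {1,6,7}:  v_{1} + v_{6} + v_{7} = v_{5}  so sig = [3:1]

so the primitive-relation signature multiset is
    |P|=2: 10 collections, coeffs (), (), (), (1,1), (1,1), (1,1), (1,1), (1,1), (2), (2,2)
    |P|=3: 2 collections, coeffs (1), (1)


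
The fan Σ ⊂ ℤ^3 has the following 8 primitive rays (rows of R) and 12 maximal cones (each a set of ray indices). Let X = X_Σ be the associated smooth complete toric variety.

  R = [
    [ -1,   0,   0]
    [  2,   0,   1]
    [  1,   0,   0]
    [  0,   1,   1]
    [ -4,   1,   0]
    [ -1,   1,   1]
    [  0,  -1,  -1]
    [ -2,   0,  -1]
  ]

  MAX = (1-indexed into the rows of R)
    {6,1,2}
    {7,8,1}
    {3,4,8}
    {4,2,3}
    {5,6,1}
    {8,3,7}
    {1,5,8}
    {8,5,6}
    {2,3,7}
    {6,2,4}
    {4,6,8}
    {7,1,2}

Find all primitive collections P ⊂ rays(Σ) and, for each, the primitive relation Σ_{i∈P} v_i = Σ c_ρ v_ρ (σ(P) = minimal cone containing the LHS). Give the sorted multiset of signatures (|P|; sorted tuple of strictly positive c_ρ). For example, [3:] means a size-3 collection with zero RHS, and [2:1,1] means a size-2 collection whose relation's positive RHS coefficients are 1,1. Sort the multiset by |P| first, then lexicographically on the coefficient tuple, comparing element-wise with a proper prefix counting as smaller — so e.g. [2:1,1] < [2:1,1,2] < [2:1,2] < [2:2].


Minimal non-faces — 11 found among 8 rays, 12 max cones:

  P={1,3}:  v_{1} + v_{3} = 0  →  sig = [2:]
  P={2,8}:  v_{2} + v_{8} = 0  →  sig = [2:]
  P={4,7}:  v_{4} + v_{7} = 0  →  sig = [2:]
  P={1,4}:  v_{1} + v_{4} = v_{6}  →  sig = [2:1]
  P={3,6}:  v_{3} + v_{6} = v_{4}  →  sig = [2:1]
  P={6,7}:  v_{6} + v_{7} = v_{1}  →  sig = [2:1]
  P={2,5}:  v_{2} + v_{5} = v_{1} + v_{6}  →  sig = [2:1,1]
  P={3,5}:  v_{3} + v_{5} = v_{6} + v_{8}  →  sig = [2:1,1]
  P={4,5}:  v_{4} + v_{5} = 2·v_{6} + v_{8}  →  sig = [2:1,2]
  P={5,7}:  v_{5} + v_{7} = 2·v_{1} + v_{8}  →  sig = [2:1,2]
  P={1,6,8}:  v_{1} + v_{6} + v_{8} = v_{5}  →  sig = [3:1]

Hence PRS(X_Σ) =
[[2:], [2:], [2:], [2:1], [2:1], [2:1], [2:1,1], [2:1,1], [2:1,2], [2:1,2], [3:1]]


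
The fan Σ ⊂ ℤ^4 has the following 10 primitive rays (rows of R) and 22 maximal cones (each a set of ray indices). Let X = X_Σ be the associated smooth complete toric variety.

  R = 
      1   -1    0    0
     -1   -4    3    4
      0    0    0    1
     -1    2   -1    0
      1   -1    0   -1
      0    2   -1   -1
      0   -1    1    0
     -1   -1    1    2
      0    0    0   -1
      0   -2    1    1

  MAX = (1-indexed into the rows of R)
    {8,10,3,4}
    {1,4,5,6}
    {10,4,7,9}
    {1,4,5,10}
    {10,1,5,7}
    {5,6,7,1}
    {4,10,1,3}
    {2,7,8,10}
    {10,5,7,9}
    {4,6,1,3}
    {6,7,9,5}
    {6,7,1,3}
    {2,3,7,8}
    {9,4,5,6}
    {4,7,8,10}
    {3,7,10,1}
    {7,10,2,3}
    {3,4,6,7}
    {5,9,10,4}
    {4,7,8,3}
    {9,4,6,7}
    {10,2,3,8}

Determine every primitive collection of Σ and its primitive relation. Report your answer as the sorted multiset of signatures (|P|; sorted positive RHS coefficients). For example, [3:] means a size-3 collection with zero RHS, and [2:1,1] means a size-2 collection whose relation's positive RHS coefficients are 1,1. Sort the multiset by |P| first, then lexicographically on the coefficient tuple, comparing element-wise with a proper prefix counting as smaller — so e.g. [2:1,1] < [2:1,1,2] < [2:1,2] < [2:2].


17 collections generate NE(X_Σ); each relation:

  {3,9}:  v_{3} + v_{9} = 0  ⇒ sig = [2:]
  {6,10}:  v_{6} + v_{10} = 0  ⇒ sig = [2:]
  {1,9}:  v_{1} + v_{9} = v_{5}  ⇒ sig = [2:1]
  {3,5}:  v_{3} + v_{5} = v_{1}  ⇒ sig = [2:1]
  {5,8}:  v_{5} + v_{8} = v_{10}  ⇒ sig = [2:1]
  {1,8}:  v_{1} + v_{8} = v_{3} + v_{10}  ⇒ sig = [2:1,1]
  {2,6}:  v_{2} + v_{6} = v_{3} + v_{7} + v_{8}  ⇒ sig = [2:1,1,1]
  {2,9}:  v_{2} + v_{9} = v_{7} + v_{8} + v_{10}  ⇒ sig = [2:1,1,1]
  {6,8}:  v_{6} + v_{8} = v_{3} + v_{4} + v_{7}  ⇒ sig = [2:1,1,1]
  {8,9}:  v_{8} + v_{9} = v_{4} + v_{7} + v_{10}  ⇒ sig = [2:1,1,1]
  {2,5}:  v_{2} + v_{5} = v_{3} + v_{7} + 2·v_{10}  ⇒ sig = [2:1,1,2]
  {1,2}:  v_{1} + v_{2} = 2·v_{3} + v_{7} + 2·v_{10}  ⇒ sig = [2:1,2,2]
  {2,4}:  v_{2} + v_{4} = 2·v_{8}  ⇒ sig = [2:2]
  {1,4,7}:  v_{1} + v_{4} + v_{7} = 0  ⇒ sig = [3:]
  {4,5,7}:  v_{4} + v_{5} + v_{7} = v_{9}  ⇒ sig = [3:1]
  {3,4,7,10}:  v_{3} + v_{4} + v_{7} + v_{10} = v_{8}  ⇒ sig = [4:1]
  {3,7,8,10}:  v_{3} + v_{7} + v_{8} + v_{10} = v_{2}  ⇒ sig = [4:1]

Signatures (|P|; sorted positive RHS coefficients), sorted:
    |P|=2: 13 collections, coeffs (), (), (1), (1), (1), (1,1), (1,1,1), (1,1,1), (1,1,1), (1,1,1), (1,1,2), (1,2,2), (2)
    |P|=3: 2 collections, coeffs (), (1)
    |P|=4: 2 collections, coeffs (1), (1)


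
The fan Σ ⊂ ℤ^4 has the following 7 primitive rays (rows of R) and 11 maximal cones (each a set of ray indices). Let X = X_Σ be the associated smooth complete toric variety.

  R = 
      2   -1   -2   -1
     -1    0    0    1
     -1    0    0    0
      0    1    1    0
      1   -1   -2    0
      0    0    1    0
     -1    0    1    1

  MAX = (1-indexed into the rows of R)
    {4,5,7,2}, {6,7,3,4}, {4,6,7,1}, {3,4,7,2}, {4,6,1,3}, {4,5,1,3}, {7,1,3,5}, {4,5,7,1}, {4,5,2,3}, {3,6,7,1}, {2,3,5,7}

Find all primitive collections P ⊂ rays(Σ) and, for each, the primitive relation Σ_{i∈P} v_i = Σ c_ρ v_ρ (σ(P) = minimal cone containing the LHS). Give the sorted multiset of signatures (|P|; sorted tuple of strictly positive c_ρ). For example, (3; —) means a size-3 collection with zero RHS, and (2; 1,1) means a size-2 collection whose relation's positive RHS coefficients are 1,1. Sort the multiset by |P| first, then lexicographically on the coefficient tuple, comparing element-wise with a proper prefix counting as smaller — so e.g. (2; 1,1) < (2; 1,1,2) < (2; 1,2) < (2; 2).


Σ has 5 primitive collections:

  • {1,2}:  v_{1} + v_{2} = v_{5} — sig = (2; 1)
  • {2,6}:  v_{2} + v_{6} = v_{7} — sig = (2; 1)
  • {5,6}:  v_{5} + v_{6} = v_{1} + v_{7} — sig = (2; 1,1)
  • {1,3,4,7}:  v_{1} + v_{3} + v_{4} + v_{7} = 0 — sig = (4; —)
  • {3,4,5,7}:  v_{3} + v_{4} + v_{5} + v_{7} = v_{2} — sig = (4; 1)

so the primitive-relation signature multiset is
    |P|=2: 3 collections, coeffs (1), (1), (1,1)
    |P|=4: 2 collections, coeffs (), (1)


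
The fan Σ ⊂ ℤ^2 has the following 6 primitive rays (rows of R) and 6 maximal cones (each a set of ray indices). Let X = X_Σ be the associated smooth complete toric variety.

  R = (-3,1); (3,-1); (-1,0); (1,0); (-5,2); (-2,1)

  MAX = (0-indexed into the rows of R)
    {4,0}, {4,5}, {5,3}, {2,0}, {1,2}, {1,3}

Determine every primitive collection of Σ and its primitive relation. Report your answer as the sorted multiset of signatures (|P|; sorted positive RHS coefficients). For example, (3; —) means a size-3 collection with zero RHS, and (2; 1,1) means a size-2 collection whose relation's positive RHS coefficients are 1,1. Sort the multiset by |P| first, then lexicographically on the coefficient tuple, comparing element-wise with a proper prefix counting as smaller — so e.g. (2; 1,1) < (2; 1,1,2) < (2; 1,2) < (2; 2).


Primitive collections (9):

  {0,1}:  v_{0} + v_{1} = 0  ⟹  sig = (2; —)
  {2,3}:  v_{2} + v_{3} = 0  ⟹  sig = (2; —)
  {0,3}:  v_{0} + v_{3} = v_{5}  ⟹  sig = (2; 1)
  {0,5}:  v_{0} + v_{5} = v_{4}  ⟹  sig = (2; 1)
  {1,4}:  v_{1} + v_{4} = v_{5}  ⟹  sig = (2; 1)
  {1,5}:  v_{1} + v_{5} = v_{3}  ⟹  sig = (2; 1)
  {2,5}:  v_{2} + v_{5} = v_{0}  ⟹  sig = (2; 1)
  {2,4}:  v_{2} + v_{4} = 2·v_{0}  ⟹  sig = (2; 2)
  {3,4}:  v_{3} + v_{4} = 2·v_{5}  ⟹  sig = (2; 2)

Signatures (|P|; sorted positive RHS coefficients), sorted:
{ (2; —) ×2,  (2; 1) ×5,  (2; 2) ×2 }


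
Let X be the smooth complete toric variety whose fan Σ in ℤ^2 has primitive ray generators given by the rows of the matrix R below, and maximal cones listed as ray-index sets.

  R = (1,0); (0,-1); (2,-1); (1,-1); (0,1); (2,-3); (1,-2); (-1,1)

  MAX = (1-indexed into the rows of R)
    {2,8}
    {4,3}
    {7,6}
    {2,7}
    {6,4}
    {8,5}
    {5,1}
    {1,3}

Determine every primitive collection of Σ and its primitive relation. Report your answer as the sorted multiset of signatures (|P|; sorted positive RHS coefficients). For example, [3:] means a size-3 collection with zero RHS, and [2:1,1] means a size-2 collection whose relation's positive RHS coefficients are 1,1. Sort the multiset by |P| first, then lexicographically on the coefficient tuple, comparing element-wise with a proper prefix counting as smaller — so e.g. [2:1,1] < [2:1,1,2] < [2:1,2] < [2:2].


Δ(Σ) — 8 vertices, 20 min non-faces:

  P = {2,5}:  v_{2} + v_{5} = 0 — sig = [2:]
  P = {4,8}:  v_{4} + v_{8} = 0 — sig = [2:]
  P = {1,2}:  v_{1} + v_{2} = v_{4} — sig = [2:1]
  P = {1,4}:  v_{1} + v_{4} = v_{3} — sig = [2:1]
  P = {1,8}:  v_{1} + v_{8} = v_{5} — sig = [2:1]
  P = {2,4}:  v_{2} + v_{4} = v_{7} — sig = [2:1]
  P = {3,8}:  v_{3} + v_{8} = v_{1} — sig = [2:1]
  P = {4,5}:  v_{4} + v_{5} = v_{1} — sig = [2:1]
  P = {4,7}:  v_{4} + v_{7} = v_{6} — sig = [2:1]
  P = {5,7}:  v_{5} + v_{7} = v_{4} — sig = [2:1]
  P = {6,8}:  v_{6} + v_{8} = v_{7} — sig = [2:1]
  P = {7,8}:  v_{7} + v_{8} = v_{2} — sig = [2:1]
  P = {1,7}:  v_{1} + v_{7} = 2·v_{4} — sig = [2:2]
  P = {2,3}:  v_{2} + v_{3} = 2·v_{4} — sig = [2:2]
  P = {2,6}:  v_{2} + v_{6} = 2·v_{7} — sig = [2:2]
  P = {3,5}:  v_{3} + v_{5} = 2·v_{1} — sig = [2:2]
  P = {5,6}:  v_{5} + v_{6} = 2·v_{4} — sig = [2:2]
  P = {1,6}:  v_{1} + v_{6} = 3·v_{4} — sig = [2:3]
  P = {3,7}:  v_{3} + v_{7} = 3·v_{4} — sig = [2:3]
  P = {3,6}:  v_{3} + v_{6} = 4·v_{4} — sig = [2:4]

Sorted signature multiset PRS(X):
[[2:], [2:], [2:1], [2:1], [2:1], [2:1], [2:1], [2:1], [2:1], [2:1], [2:1], [2:1], [2:2], [2:2], [2:2], [2:2], [2:2], [2:3], [2:3], [2:4]]


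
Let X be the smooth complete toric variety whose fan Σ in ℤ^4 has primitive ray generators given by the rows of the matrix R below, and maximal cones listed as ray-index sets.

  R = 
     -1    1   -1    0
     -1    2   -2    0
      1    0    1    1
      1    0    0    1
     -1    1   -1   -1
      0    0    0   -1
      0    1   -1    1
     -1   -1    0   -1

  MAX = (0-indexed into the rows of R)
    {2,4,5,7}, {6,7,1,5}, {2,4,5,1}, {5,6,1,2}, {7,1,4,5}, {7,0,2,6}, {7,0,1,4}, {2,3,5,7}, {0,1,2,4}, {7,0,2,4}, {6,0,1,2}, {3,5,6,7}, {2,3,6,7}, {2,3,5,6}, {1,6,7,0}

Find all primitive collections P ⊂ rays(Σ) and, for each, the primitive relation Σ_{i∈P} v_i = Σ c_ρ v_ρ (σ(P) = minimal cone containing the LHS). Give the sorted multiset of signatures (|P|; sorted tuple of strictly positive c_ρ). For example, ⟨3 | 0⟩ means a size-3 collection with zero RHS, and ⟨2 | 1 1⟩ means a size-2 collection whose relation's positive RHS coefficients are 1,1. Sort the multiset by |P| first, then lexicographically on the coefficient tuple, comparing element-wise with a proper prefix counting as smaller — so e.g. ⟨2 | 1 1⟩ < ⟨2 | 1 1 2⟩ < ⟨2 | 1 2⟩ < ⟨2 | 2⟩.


Minimal non-faces — 7 found among 8 rays, 15 max cones:

  • {0,3}:  v_{0} + v_{3} = v_{6} — sig = ⟨2 | 1⟩
  • {0,5}:  v_{0} + v_{5} = v_{4} — sig = ⟨2 | 1⟩
  • {4,6}:  v_{4} + v_{6} = v_{1} — sig = ⟨2 | 1⟩
  • {3,4}:  v_{3} + v_{4} = v_{5} + v_{6} — sig = ⟨2 | 1 1⟩
  • {1,3}:  v_{1} + v_{3} = v_{5} + 2·v_{6} — sig = ⟨2 | 1 2⟩
  • {1,2,7}:  v_{1} + v_{2} + v_{7} = v_{0} — sig = ⟨3 | 1⟩
  • {2,5,6,7}:  v_{2} + v_{5} + v_{6} + v_{7} = 0 — sig = ⟨4 | 0⟩

Hence PRS(X_Σ) =
[⟨2 | 1⟩, ⟨2 | 1⟩, ⟨2 | 1⟩, ⟨2 | 1 1⟩, ⟨2 | 1 2⟩, ⟨3 | 1⟩, ⟨4 | 0⟩]


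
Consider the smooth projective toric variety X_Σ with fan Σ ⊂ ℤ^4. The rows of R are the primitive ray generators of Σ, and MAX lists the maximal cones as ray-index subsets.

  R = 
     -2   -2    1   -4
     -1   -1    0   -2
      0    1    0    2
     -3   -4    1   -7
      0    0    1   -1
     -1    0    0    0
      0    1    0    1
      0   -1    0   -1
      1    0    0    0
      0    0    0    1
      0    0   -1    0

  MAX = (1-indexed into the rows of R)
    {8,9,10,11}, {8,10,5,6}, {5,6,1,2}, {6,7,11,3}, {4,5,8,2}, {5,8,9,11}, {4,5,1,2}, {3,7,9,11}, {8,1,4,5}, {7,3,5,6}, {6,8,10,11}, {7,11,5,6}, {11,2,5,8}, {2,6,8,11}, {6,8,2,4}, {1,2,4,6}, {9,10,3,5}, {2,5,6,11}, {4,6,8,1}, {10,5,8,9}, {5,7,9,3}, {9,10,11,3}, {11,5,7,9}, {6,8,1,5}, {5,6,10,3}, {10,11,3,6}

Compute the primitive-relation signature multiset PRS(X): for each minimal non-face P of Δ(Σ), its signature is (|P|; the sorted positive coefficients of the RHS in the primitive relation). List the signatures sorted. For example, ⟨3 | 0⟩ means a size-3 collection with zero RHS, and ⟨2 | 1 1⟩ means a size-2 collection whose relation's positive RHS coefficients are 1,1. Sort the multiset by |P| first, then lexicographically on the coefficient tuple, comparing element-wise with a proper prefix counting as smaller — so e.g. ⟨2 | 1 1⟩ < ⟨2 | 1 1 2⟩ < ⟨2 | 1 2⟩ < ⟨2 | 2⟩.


Minimal non-faces — 24 found among 11 rays, 26 max cones:

  • {6,9}:  v_{6} + v_{9} = 0  ⟹  sig = ⟨2 | 0⟩
  • {7,8}:  v_{7} + v_{8} = 0  ⟹  sig = ⟨2 | 0⟩
  • {2,3}:  v_{2} + v_{3} = v_{6}  ⟹  sig = ⟨2 | 1⟩
  • {3,8}:  v_{3} + v_{8} = v_{10}  ⟹  sig = ⟨2 | 1⟩
  • {7,10}:  v_{7} + v_{10} = v_{3}  ⟹  sig = ⟨2 | 1⟩
  • {2,10}:  v_{2} + v_{10} = v_{6} + v_{8}  ⟹  sig = ⟨2 | 1 1⟩
  • {4,7}:  v_{4} + v_{7} = v_{1} + v_{2}  ⟹  sig = ⟨2 | 1 1⟩
  • {1,7}:  v_{1} + v_{7} = v_{2} + v_{5} + v_{6}  ⟹  sig = ⟨2 | 1 1 1⟩
  • {1,9}:  v_{1} + v_{9} = v_{2} + v_{5} + v_{8}  ⟹  sig = ⟨2 | 1 1 1⟩
  • {2,7}:  v_{2} + v_{7} = v_{5} + v_{6} + v_{11}  ⟹  sig = ⟨2 | 1 1 1⟩
  • {2,9}:  v_{2} + v_{9} = v_{5} + v_{8} + v_{11}  ⟹  sig = ⟨2 | 1 1 1⟩
  • {3,4}:  v_{3} + v_{4} = v_{1} + v_{6} + v_{8}  ⟹  sig = ⟨2 | 1 1 1⟩
  • {1,3}:  v_{1} + v_{3} = v_{5} + 2·v_{6} + v_{8}  ⟹  sig = ⟨2 | 1 1 2⟩
  • {4,10}:  v_{4} + v_{10} = v_{1} + v_{6} + 2·v_{8}  ⟹  sig = ⟨2 | 1 1 2⟩
  • {1,10}:  v_{1} + v_{10} = v_{5} + 2·v_{6} + 2·v_{8}  ⟹  sig = ⟨2 | 1 2 2⟩
  • {4,9}:  v_{4} + v_{9} = 2·v_{2} + v_{5} + 2·v_{8}  ⟹  sig = ⟨2 | 1 2 2⟩
  • {4,11}:  v_{4} + v_{11} = 3·v_{2} + v_{8}  ⟹  sig = ⟨2 | 1 3⟩
  • {1,11}:  v_{1} + v_{11} = 2·v_{2}  ⟹  sig = ⟨2 | 2⟩
  • {5,10,11}:  v_{5} + v_{10} + v_{11} = 0  ⟹  sig = ⟨3 | 0⟩
  • {1,2,8}:  v_{1} + v_{2} + v_{8} = v_{4}  ⟹  sig = ⟨3 | 1⟩
  • {3,5,11}:  v_{3} + v_{5} + v_{11} = v_{7}  ⟹  sig = ⟨3 | 1⟩
  • {4,5,6}:  v_{4} + v_{5} + v_{6} = 2·v_{1}  ⟹  sig = ⟨3 | 2⟩
  • {2,5,6,8}:  v_{2} + v_{5} + v_{6} + v_{8} = v_{1}  ⟹  sig = ⟨4 | 1⟩
  • {5,6,8,11}:  v_{5} + v_{6} + v_{8} + v_{11} = v_{2}  ⟹  sig = ⟨4 | 1⟩

so the primitive-relation signature multiset is
{ ⟨2 | 0⟩ ×2,  ⟨2 | 1⟩ ×3,  ⟨2 | 1 1⟩ ×2,  ⟨2 | 1 1 1⟩ ×5,  ⟨2 | 1 1 2⟩ ×2,  ⟨2 | 1 2 2⟩ ×2,  ⟨2 | 1 3⟩,  ⟨2 | 2⟩,  ⟨3 | 0⟩,  ⟨3 | 1⟩ ×2,  ⟨3 | 2⟩,  ⟨4 | 1⟩ ×2 }
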